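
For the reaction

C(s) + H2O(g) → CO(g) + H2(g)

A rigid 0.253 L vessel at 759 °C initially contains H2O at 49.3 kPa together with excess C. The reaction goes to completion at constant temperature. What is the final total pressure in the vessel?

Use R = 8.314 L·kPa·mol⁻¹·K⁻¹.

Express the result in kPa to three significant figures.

At constant T and V, P ∝ n(gas): 1 mol gas → 2 mol gas.
P_final = (2/1) × 49.3 = 98.60 kPa

98.6 kPa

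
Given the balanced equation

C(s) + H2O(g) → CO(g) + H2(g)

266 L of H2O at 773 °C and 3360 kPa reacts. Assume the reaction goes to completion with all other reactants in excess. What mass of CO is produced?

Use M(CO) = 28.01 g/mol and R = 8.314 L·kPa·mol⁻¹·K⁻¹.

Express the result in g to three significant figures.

n(H2O) = PV/RT = (3360 × 266) / (8.314 × 1046.15) = 102.8 mol
n(CO) = (1/1) × 102.8 = 102.8 mol
m(CO) = 102.8 × 28.01 = 2879 g

2880 g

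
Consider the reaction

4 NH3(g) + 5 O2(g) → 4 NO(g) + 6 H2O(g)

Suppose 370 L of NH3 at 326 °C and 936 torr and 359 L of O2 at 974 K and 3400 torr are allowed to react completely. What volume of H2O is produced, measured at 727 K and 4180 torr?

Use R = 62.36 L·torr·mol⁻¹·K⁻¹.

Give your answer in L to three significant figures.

n(NH3) = PV/RT = (936 × 370) / (62.36 × 599.15) = 9.269 mol
n(O2) = PV/RT = (3400 × 359) / (62.36 × 974) = 20.10 mol
For 9.269 mol NH3, stoichiometry requires (5/4) × 9.269 = 11.59 mol O2; 20.10 mol is available, so NH3 is limiting.
n(H2O) = (6/4) × 9.269 = 13.90 mol
V(H2O) = nRT/P = 13.90 × 62.36 × 727 / 4180 = 150.8 L

151 L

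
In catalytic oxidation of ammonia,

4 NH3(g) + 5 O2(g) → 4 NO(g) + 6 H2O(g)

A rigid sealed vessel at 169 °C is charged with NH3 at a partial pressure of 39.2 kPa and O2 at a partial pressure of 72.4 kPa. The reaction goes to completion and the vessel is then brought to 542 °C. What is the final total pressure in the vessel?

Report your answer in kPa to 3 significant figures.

224 kPa

With V and T fixed, P_i ∝ n_i, so the mole ratios apply directly to partial pressures at 169 °C.
P(O2) required for 39.2 kPa of NH3 = (5/4) × 39.2 = 49.00 kPa; available 72.4 kPa, so NH3 is limiting.
P(O2) remaining = 72.4 − (5/4) × 39.2 = 23.40 kPa
P(gaseous products) = (4+6)/4 × 39.2 = 98.00 kPa
P_total at 169 °C = 23.40 + 98.00 = 121.4 kPa
Scaling to 542 °C: P = 121.4 × 815.15/442.15 = 223.8 kPa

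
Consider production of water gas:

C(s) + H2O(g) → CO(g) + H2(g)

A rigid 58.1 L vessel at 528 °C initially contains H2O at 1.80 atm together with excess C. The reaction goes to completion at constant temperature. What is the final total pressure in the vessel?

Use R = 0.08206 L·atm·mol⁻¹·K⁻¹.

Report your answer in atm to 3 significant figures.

3.60 atm

Rigid vessel, constant T ⇒ P scales with total gas moles (1 → 2).
P_final = (2/1) × 1.80 = 3.600 atm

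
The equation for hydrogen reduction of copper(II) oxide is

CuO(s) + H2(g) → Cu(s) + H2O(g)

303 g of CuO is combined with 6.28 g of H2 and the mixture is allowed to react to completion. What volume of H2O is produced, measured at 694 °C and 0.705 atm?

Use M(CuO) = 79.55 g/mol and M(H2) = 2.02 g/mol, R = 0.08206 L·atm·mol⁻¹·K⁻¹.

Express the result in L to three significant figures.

n(CuO) = 303 / 79.55 = 3.809 mol
n(H2) = 6.28 / 2.02 = 3.109 mol
For 3.809 mol CuO, stoichiometry requires (1/1) × 3.809 = 3.809 mol H2; 3.109 mol is available, so H2 is limiting.
n(H2O) = (1/1) × 3.109 = 3.109 mol
V(H2O) = nRT/P = 3.109 × 0.08206 × 967.15 / 0.705 = 350.0 L

350 L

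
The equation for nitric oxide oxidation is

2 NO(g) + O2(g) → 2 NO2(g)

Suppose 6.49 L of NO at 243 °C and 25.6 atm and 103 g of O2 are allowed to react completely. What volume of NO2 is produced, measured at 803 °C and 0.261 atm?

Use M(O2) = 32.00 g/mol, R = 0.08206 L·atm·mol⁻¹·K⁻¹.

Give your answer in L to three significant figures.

n(NO) = PV/RT = (25.6 × 6.49) / (0.08206 × 516.15) = 3.923 mol
n(O2) = 103 / 32.00 = 3.219 mol
For 3.923 mol NO, stoichiometry requires (1/2) × 3.923 = 1.962 mol O2; 3.219 mol is available, so NO is limiting.
n(NO2) = (2/2) × 3.923 = 3.923 mol
V(NO2) = nRT/P = 3.923 × 0.08206 × 1076.15 / 0.261 = 1327 L

1330 L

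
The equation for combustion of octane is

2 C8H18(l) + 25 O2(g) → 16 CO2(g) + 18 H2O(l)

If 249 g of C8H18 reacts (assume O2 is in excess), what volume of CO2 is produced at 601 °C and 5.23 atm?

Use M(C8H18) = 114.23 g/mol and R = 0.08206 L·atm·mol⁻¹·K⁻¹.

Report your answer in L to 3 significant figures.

239 L

n(C8H18) = 249.0 / 114.23 = 2.180 mol
n(CO2) = (16/2) × 2.180 = 17.44 mol
V = nRT/P = 17.44 × 0.08206 × 874.15 / 5.23 = 239.2 L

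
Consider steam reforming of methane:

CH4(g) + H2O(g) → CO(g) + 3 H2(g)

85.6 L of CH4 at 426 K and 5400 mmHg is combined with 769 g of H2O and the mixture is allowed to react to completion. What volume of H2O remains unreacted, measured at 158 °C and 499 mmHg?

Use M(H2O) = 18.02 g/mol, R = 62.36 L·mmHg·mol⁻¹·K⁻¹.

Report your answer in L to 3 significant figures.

1360 L

n(CH4) = PV/RT = (5400 × 85.6) / (62.36 × 426) = 17.40 mol
n(H2O) = 769 / 18.02 = 42.67 mol
For 17.40 mol CH4, stoichiometry requires (1/1) × 17.40 = 17.40 mol H2O; 42.67 mol is available, so CH4 is limiting.
n(H2O) consumed = (1/1) × 17.40 = 17.40 mol; remaining = 42.67 − 17.40 = 25.27 mol
V(H2O) = nRT/P = 25.27 × 62.36 × 431.15 / 499 = 1362 L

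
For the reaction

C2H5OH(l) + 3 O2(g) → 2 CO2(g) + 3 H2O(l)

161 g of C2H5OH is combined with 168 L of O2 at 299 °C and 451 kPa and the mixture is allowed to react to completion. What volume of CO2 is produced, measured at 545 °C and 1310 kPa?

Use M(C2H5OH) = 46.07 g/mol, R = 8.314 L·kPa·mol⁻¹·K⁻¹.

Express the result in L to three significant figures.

36.3 L

n(C2H5OH) = 161 / 46.07 = 3.495 mol
n(O2) = PV/RT = (451 × 168) / (8.314 × 572.15) = 15.93 mol
For 3.495 mol C2H5OH, stoichiometry requires (3/1) × 3.495 = 10.48 mol O2; 15.93 mol is available, so C2H5OH is limiting.
n(CO2) = (2/1) × 3.495 = 6.990 mol
V(CO2) = nRT/P = 6.990 × 8.314 × 818.15 / 1310 = 36.30 L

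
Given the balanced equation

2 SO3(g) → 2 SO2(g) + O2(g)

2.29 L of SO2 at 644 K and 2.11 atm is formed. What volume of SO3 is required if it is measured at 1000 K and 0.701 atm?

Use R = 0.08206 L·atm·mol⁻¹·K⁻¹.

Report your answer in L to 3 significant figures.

10.7 L

n(SO2) = PV/RT = (2.11 × 2.29) / (0.08206 × 644) = 0.09143 mol
n(SO3) = (2/2) × 0.09143 = 0.09143 mol
V = nRT/P = 0.09143 × 0.08206 × 1000 / 0.701 = 10.70 L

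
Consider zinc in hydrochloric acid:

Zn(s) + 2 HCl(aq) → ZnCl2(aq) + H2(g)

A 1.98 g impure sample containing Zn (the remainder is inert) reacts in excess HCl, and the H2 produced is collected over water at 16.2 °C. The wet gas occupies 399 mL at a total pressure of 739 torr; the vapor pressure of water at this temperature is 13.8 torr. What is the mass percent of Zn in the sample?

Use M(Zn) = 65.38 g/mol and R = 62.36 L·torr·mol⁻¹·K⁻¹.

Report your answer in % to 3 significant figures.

P(H2) = 739 − 13.8 = 725.2 torr
n(H2) = PV/RT = (725.2 × 0.3990) / (62.36 × 289.35) = 0.01604 mol
n(Zn) = (1/1) × 0.01604 = 0.01604 mol
m(Zn) = 0.01604 × 65.38 = 1.049 g
%Zn = 1.049 / 1.98 × 100 = 52.98%

53.0 %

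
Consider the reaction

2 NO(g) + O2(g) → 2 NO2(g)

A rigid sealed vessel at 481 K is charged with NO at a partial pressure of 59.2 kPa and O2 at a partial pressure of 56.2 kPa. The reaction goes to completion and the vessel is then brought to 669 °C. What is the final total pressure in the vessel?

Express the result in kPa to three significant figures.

At constant V, partial pressures at 481 K are proportional to moles, so apply stoichiometry directly to pressures.
P(O2) required for 59.2 kPa of NO = (1/2) × 59.2 = 29.60 kPa; available 56.2 kPa, so NO is limiting.
P(O2) remaining = 56.2 − (1/2) × 59.2 = 26.60 kPa
P(gaseous products) = (2)/2 × 59.2 = 59.20 kPa
P_total at 481 K = 26.60 + 59.20 = 85.80 kPa
Scaling to 669 °C: P = 85.80 × 942.15/481 = 168.1 kPa

168 kPa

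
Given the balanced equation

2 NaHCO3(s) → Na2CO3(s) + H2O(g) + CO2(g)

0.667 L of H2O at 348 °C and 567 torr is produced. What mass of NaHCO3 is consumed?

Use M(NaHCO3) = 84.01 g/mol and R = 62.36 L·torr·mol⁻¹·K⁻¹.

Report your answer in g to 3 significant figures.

n(H2O) = PV/RT = (567 × 0.667) / (62.36 × 621.15) = 0.009764 mol
n(NaHCO3) = (2/1) × 0.009764 = 0.01953 mol
m(NaHCO3) = 0.01953 × 84.01 = 1.641 g

1.64 g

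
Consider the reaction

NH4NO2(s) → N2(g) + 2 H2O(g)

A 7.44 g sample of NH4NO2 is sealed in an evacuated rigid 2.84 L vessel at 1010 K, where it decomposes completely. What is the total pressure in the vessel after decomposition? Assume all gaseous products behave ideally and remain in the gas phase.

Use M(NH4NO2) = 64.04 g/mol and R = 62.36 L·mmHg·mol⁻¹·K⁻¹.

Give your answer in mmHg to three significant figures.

7730 mmHg

n(NH4NO2) = 7.44 / 64.04 = 0.1162 mol
n(gas produced) = (3/1) × 0.1162 = 0.3486 mol
P = nRT/V = 0.3486 × 62.36 × 1010 / 2.84 = 7731 mmHg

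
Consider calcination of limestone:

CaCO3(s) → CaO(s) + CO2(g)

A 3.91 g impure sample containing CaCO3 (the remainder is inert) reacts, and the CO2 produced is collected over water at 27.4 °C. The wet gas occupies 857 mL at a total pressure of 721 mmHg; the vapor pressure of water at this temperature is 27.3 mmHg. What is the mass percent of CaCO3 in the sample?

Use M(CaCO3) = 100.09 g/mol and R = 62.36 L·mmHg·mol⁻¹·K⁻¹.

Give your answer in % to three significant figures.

P(CO2) = 721 − 27.3 = 693.7 mmHg
n(CO2) = PV/RT = (693.7 × 0.8570) / (62.36 × 300.55) = 0.03172 mol
n(CaCO3) = (1/1) × 0.03172 = 0.03172 mol
m(CaCO3) = 0.03172 × 100.09 = 3.175 g
%CaCO3 = 3.175 / 3.91 × 100 = 81.20%

81.2 %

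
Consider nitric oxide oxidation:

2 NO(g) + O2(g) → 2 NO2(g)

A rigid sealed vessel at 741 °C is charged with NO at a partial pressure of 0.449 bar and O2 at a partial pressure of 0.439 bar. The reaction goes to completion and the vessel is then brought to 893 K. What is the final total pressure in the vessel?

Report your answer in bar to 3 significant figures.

0.584 bar

Because the vessel is rigid and T is held at 741 °C, work the stoichiometry in partial pressures (P_i = n_iRT/V).
P(O2) required for 0.449 bar of NO = (1/2) × 0.449 = 0.2245 bar; available 0.439 bar, so NO is limiting.
P(O2) remaining = 0.439 − (1/2) × 0.449 = 0.2145 bar
P(gaseous products) = (2)/2 × 0.449 = 0.4490 bar
P_total at 741 °C = 0.2145 + 0.4490 = 0.6635 bar
Scaling to 893 K: P = 0.6635 × 893/1014.15 = 0.5842 bar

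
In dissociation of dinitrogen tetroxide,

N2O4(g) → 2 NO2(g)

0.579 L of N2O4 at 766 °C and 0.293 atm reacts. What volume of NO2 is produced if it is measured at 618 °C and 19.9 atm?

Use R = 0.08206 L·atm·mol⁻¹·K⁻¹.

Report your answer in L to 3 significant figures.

0.0146 L

n(N2O4) = PV/RT = (0.293 × 0.579) / (0.08206 × 1039.15) = 0.001989 mol
n(NO2) = (2/1) × 0.001989 = 0.003978 mol
V = nRT/P = 0.003978 × 0.08206 × 891.15 / 19.9 = 0.01462 L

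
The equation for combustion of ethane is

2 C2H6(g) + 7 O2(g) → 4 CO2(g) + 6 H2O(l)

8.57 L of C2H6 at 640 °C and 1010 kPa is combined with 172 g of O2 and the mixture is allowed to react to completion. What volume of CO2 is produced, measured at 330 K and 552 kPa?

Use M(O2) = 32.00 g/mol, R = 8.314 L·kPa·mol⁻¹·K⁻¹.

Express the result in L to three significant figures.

n(C2H6) = PV/RT = (1010 × 8.57) / (8.314 × 913.15) = 1.140 mol
n(O2) = 172 / 32.00 = 5.375 mol
For 1.140 mol C2H6, stoichiometry requires (7/2) × 1.140 = 3.990 mol O2; 5.375 mol is available, so C2H6 is limiting.
n(CO2) = (4/2) × 1.140 = 2.280 mol
V(CO2) = nRT/P = 2.280 × 8.314 × 330 / 552 = 11.33 L

11.3 L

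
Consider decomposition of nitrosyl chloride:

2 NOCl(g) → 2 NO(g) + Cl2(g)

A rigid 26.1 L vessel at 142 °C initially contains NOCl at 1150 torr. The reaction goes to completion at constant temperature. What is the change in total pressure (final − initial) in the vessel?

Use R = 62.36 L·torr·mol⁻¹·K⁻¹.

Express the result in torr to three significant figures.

At constant T and V, P ∝ n(gas): 2 mol gas → 3 mol gas.
P_final = (3/2) × 1150 = 1725 torr; ΔP = 1725 − 1150 = 575.0 torr

575 torr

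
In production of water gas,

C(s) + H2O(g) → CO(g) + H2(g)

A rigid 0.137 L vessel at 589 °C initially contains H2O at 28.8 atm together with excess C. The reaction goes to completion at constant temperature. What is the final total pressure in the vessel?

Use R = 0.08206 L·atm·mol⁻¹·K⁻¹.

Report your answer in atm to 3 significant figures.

Since T and V are fixed, P_final/P_initial = n_final/n_initial = 2/1.
P_final = (2/1) × 28.8 = 57.60 atm

57.6 atm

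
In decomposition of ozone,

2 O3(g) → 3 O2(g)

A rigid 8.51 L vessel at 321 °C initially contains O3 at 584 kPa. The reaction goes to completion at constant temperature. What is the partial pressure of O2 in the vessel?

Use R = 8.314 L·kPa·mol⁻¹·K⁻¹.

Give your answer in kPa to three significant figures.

n(O3)₀ = PV/RT = (584 × 8.51) / (8.314 × 594.15) = 1.006 mol
n(O2) = (3/2) × 1.006 = 1.509 mol
P(O2) = nRT/V = 1.509 × 8.314 × 594.15 / 8.51 = 875.9 kPa

876 kPa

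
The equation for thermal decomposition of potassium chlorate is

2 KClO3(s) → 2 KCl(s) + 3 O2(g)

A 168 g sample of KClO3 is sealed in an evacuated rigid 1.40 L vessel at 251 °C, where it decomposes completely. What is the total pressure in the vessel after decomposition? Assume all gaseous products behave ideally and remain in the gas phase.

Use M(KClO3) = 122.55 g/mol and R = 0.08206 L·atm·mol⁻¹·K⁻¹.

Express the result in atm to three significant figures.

63.2 atm

n(KClO3) = 168 / 122.55 = 1.371 mol
n(gas produced) = (3/2) × 1.371 = 2.056 mol
P = nRT/V = 2.056 × 0.08206 × 524.15 / 1.40 = 63.17 atm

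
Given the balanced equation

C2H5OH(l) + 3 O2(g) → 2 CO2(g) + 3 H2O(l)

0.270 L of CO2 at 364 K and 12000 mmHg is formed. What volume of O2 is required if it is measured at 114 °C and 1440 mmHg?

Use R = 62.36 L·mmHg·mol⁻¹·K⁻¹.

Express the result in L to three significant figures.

3.59 L

n(CO2) = PV/RT = (12000 × 0.270) / (62.36 × 364) = 0.1427 mol
n(O2) = (3/2) × 0.1427 = 0.2140 mol
V = nRT/P = 0.2140 × 62.36 × 387.15 / 1440 = 3.588 L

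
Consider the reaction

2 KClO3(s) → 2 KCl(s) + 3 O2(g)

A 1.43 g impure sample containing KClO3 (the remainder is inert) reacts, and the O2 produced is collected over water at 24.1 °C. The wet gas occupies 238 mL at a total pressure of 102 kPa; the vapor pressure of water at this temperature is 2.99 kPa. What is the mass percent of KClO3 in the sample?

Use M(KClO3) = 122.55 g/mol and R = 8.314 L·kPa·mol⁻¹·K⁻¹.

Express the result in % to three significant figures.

P(O2) = 102 − 2.99 = 99.01 kPa
n(O2) = PV/RT = (99.01 × 0.2380) / (8.314 × 297.25) = 0.009535 mol
n(KClO3) = (2/3) × 0.009535 = 0.006357 mol
m(KClO3) = 0.006357 × 122.55 = 0.7791 g
%KClO3 = 0.7791 / 1.43 × 100 = 54.48%

54.5 %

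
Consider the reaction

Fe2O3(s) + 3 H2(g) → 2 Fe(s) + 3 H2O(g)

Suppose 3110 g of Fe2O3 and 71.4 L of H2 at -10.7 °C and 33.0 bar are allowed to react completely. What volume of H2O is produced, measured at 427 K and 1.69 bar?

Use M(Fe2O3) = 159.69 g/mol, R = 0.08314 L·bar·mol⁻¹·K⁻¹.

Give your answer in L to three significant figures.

n(Fe2O3) = 3110 / 159.69 = 19.48 mol
n(H2) = PV/RT = (33.0 × 71.4) / (0.08314 × 262.45) = 108.0 mol
For 19.48 mol Fe2O3, stoichiometry requires (3/1) × 19.48 = 58.44 mol H2; 108.0 mol is available, so Fe2O3 is limiting.
n(H2O) = (3/1) × 19.48 = 58.44 mol
V(H2O) = nRT/P = 58.44 × 0.08314 × 427 / 1.69 = 1228 L

1230 L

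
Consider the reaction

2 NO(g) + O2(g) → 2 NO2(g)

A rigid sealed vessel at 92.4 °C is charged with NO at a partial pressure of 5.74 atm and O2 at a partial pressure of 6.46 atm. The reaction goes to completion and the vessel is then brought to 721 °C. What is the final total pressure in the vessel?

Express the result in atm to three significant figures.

25.4 atm

At constant V, partial pressures at 92.4 °C are proportional to moles, so apply stoichiometry directly to pressures.
P(O2) required for 5.74 atm of NO = (1/2) × 5.74 = 2.870 atm; available 6.46 atm, so NO is limiting.
P(O2) remaining = 6.46 − (1/2) × 5.74 = 3.590 atm
P(gaseous products) = (2)/2 × 5.74 = 5.740 atm
P_total at 92.4 °C = 3.590 + 5.740 = 9.330 atm
Scaling to 721 °C: P = 9.330 × 994.15/365.55 = 25.37 atm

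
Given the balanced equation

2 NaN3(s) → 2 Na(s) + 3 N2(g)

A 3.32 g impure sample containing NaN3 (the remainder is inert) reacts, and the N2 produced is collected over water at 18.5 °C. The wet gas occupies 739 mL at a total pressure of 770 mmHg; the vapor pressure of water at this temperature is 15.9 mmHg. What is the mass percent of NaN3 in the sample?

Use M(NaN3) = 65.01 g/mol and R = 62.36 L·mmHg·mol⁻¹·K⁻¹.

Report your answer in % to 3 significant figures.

40.0 %

P(N2) = 770 − 15.9 = 754.1 mmHg
n(N2) = PV/RT = (754.1 × 0.7390) / (62.36 × 291.65) = 0.03064 mol
n(NaN3) = (2/3) × 0.03064 = 0.02043 mol
m(NaN3) = 0.02043 × 65.01 = 1.328 g
%NaN3 = 1.328 / 3.32 × 100 = 40.00%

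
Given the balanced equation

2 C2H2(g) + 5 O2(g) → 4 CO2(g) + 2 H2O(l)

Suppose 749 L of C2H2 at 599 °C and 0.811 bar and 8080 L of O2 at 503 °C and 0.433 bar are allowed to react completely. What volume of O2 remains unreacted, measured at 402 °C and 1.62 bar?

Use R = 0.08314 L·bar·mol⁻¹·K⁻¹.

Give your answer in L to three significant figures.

1150 L

n(C2H2) = PV/RT = (0.811 × 749) / (0.08314 × 872.15) = 8.377 mol
n(O2) = PV/RT = (0.433 × 8080) / (0.08314 × 776.15) = 54.22 mol
For 8.377 mol C2H2, stoichiometry requires (5/2) × 8.377 = 20.94 mol O2; 54.22 mol is available, so C2H2 is limiting.
n(O2) consumed = (5/2) × 8.377 = 20.94 mol; remaining = 54.22 − 20.94 = 33.28 mol
V(O2) = nRT/P = 33.28 × 0.08314 × 675.15 / 1.62 = 1153 L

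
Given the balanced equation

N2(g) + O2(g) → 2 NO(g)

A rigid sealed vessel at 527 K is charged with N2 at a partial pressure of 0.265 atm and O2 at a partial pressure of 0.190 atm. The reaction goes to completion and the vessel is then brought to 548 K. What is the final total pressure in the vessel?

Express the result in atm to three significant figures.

0.473 atm

With V and T fixed, P_i ∝ n_i, so the mole ratios apply directly to partial pressures at 527 K.
P(O2) required for 0.265 atm of N2 = (1/1) × 0.265 = 0.2650 atm; available 0.190 atm, so O2 is limiting.
P(N2) remaining = 0.265 − (1/1) × 0.190 = 0.07500 atm
P(gaseous products) = (2)/1 × 0.190 = 0.3800 atm
P_total at 527 K = 0.07500 + 0.3800 = 0.4550 atm
Scaling to 548 K: P = 0.4550 × 548/527 = 0.4731 atm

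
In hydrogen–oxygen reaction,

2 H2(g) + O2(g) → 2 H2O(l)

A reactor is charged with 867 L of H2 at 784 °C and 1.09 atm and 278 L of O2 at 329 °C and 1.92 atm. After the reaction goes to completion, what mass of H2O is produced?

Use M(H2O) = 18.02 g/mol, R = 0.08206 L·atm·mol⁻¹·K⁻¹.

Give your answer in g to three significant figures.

196 g

n(H2) = PV/RT = (1.09 × 867) / (0.08206 × 1057.15) = 10.89 mol
n(O2) = PV/RT = (1.92 × 278) / (0.08206 × 602.15) = 10.80 mol
For 10.89 mol H2, stoichiometry requires (1/2) × 10.89 = 5.445 mol O2; 10.80 mol is available, so H2 is limiting.
n(H2O) = (2/2) × 10.89 = 10.89 mol
m(H2O) = 10.89 × 18.02 = 196.2 g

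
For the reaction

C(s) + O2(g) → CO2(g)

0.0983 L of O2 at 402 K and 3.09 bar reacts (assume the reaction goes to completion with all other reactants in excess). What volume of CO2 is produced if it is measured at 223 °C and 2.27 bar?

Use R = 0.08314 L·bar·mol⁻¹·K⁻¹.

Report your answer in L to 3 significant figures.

n(O2) = PV/RT = (3.09 × 0.0983) / (0.08314 × 402) = 0.009088 mol
n(CO2) = (1/1) × 0.009088 = 0.009088 mol
V = nRT/P = 0.009088 × 0.08314 × 496.15 / 2.27 = 0.1651 L

0.165 L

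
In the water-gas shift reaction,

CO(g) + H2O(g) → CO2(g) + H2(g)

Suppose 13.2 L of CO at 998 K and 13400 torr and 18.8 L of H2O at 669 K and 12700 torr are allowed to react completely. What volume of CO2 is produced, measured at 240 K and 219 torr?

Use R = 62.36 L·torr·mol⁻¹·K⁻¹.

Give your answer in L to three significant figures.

194 L

n(CO) = PV/RT = (13400 × 13.2) / (62.36 × 998) = 2.842 mol
n(H2O) = PV/RT = (12700 × 18.8) / (62.36 × 669) = 5.723 mol
For 2.842 mol CO, stoichiometry requires (1/1) × 2.842 = 2.842 mol H2O; 5.723 mol is available, so CO is limiting.
n(CO2) = (1/1) × 2.842 = 2.842 mol
V(CO2) = nRT/P = 2.842 × 62.36 × 240 / 219 = 194.2 L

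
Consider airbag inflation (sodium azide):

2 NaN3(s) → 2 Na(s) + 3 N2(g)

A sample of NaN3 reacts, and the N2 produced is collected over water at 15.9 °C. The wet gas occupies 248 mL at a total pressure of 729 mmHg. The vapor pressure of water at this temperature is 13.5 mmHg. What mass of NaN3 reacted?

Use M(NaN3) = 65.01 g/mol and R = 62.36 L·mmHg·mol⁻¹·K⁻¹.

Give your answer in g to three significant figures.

P(N2) = 729 − 13.5 = 715.5 mmHg
n(N2) = PV/RT = (715.5 × 0.2480) / (62.36 × 289.05) = 0.009844 mol
n(NaN3) = (2/3) × 0.009844 = 0.006563 mol
m(NaN3) = 0.006563 × 65.01 = 0.4267 g

0.427 g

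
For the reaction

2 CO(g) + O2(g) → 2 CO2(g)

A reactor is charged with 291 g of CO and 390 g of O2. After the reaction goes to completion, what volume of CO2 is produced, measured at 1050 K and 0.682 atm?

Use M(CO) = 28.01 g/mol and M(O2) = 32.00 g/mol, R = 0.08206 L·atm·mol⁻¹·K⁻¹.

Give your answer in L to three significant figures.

n(CO) = 291 / 28.01 = 10.39 mol
n(O2) = 390 / 32.00 = 12.19 mol
For 10.39 mol CO, stoichiometry requires (1/2) × 10.39 = 5.195 mol O2; 12.19 mol is available, so CO is limiting.
n(CO2) = (2/2) × 10.39 = 10.39 mol
V(CO2) = nRT/P = 10.39 × 0.08206 × 1050 / 0.682 = 1313 L

1310 L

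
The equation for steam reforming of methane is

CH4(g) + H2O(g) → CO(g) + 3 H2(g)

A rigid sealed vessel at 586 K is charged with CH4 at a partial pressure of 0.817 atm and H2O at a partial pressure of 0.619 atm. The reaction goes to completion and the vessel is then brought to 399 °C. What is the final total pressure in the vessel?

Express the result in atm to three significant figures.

3.07 atm

With V and T fixed, P_i ∝ n_i, so the mole ratios apply directly to partial pressures at 586 K.
P(H2O) required for 0.817 atm of CH4 = (1/1) × 0.817 = 0.8170 atm; available 0.619 atm, so H2O is limiting.
P(CH4) remaining = 0.817 − (1/1) × 0.619 = 0.1980 atm
P(gaseous products) = (1+3)/1 × 0.619 = 2.476 atm
P_total at 586 K = 0.1980 + 2.476 = 2.674 atm
Scaling to 399 °C: P = 2.674 × 672.15/586 = 3.067 atm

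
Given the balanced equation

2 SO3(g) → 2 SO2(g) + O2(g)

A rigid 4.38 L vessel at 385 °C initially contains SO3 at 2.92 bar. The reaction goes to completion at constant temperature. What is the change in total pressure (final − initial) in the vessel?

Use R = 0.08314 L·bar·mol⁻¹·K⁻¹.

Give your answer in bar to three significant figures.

1.46 bar

Rigid vessel, constant T ⇒ P scales with total gas moles (2 → 3).
P_final = (3/2) × 2.92 = 4.380 bar; ΔP = 4.380 − 2.92 = 1.460 bar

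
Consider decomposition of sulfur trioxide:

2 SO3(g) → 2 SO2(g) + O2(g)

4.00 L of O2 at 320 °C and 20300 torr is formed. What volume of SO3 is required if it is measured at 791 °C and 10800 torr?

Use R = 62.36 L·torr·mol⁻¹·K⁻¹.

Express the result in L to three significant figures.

n(O2) = PV/RT = (20300 × 4.00) / (62.36 × 593.15) = 2.195 mol
n(SO3) = (2/1) × 2.195 = 4.390 mol
V = nRT/P = 4.390 × 62.36 × 1064.15 / 10800 = 26.97 L

27.0 L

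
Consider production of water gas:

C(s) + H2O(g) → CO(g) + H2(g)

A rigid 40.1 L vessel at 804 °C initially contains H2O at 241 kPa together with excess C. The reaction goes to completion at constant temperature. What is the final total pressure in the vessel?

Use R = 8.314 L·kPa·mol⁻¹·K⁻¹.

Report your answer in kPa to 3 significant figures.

482 kPa

Rigid vessel, constant T ⇒ P scales with total gas moles (1 → 2).
P_final = (2/1) × 241 = 482.0 kPa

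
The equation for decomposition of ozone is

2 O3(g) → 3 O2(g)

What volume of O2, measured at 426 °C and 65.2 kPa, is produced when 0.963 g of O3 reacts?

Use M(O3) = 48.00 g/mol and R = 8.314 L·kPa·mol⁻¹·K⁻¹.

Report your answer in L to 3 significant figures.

n(O3) = 0.9630 / 48.00 = 0.02006 mol
n(O2) = (3/2) × 0.02006 = 0.03009 mol
V = nRT/P = 0.03009 × 8.314 × 699.15 / 65.2 = 2.683 L

2.68 L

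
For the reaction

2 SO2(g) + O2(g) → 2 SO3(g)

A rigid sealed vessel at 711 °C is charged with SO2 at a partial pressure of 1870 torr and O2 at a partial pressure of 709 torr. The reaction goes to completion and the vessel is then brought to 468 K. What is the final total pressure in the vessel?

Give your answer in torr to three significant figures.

Because the vessel is rigid and T is held at 711 °C, work the stoichiometry in partial pressures (P_i = n_iRT/V).
P(O2) required for 1870 torr of SO2 = (1/2) × 1870 = 935.0 torr; available 709 torr, so O2 is limiting.
P(SO2) remaining = 1870 − (2/1) × 709 = 452.0 torr
P(gaseous products) = (2)/1 × 709 = 1418 torr
P_total at 711 °C = 452.0 + 1418 = 1870 torr
Scaling to 468 K: P = 1870 × 468/984.15 = 889.3 torr

889 torr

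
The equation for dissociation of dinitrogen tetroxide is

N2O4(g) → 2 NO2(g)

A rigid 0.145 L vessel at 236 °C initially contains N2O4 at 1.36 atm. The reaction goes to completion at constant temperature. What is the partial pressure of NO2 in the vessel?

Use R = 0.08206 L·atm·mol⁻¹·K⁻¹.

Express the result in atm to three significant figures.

2.72 atm

n(N2O4)₀ = PV/RT = (1.36 × 0.145) / (0.08206 × 509.15) = 0.004720 mol
n(NO2) = (2/1) × 0.004720 = 0.009440 mol
P(NO2) = nRT/V = 0.009440 × 0.08206 × 509.15 / 0.145 = 2.720 atm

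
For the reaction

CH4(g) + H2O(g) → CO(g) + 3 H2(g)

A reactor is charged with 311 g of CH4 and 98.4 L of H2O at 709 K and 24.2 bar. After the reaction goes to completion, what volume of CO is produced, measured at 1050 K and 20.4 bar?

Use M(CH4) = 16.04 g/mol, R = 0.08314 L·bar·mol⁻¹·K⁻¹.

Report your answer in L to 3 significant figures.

83.0 L

n(CH4) = 311 / 16.04 = 19.39 mol
n(H2O) = PV/RT = (24.2 × 98.4) / (0.08314 × 709) = 40.40 mol
For 19.39 mol CH4, stoichiometry requires (1/1) × 19.39 = 19.39 mol H2O; 40.40 mol is available, so CH4 is limiting.
n(CO) = (1/1) × 19.39 = 19.39 mol
V(CO) = nRT/P = 19.39 × 0.08314 × 1050 / 20.4 = 82.97 L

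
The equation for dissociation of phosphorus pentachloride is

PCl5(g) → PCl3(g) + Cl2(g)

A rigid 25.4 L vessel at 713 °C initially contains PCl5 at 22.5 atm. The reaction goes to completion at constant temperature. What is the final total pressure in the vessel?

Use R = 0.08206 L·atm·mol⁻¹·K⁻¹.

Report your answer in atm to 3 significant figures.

At constant T and V, P ∝ n(gas): 1 mol gas → 2 mol gas.
P_final = (2/1) × 22.5 = 45.00 atm

45.0 atm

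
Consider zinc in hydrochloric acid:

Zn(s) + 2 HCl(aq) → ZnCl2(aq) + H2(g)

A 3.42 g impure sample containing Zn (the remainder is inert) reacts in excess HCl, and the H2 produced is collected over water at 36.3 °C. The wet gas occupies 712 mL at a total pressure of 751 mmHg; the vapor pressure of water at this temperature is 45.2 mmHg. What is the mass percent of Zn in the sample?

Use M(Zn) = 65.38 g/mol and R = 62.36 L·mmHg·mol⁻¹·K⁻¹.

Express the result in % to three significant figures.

49.8 %

P(H2) = 751 − 45.2 = 705.8 mmHg
n(H2) = PV/RT = (705.8 × 0.7120) / (62.36 × 309.45) = 0.02604 mol
n(Zn) = (1/1) × 0.02604 = 0.02604 mol
m(Zn) = 0.02604 × 65.38 = 1.702 g
%Zn = 1.702 / 3.42 × 100 = 49.77%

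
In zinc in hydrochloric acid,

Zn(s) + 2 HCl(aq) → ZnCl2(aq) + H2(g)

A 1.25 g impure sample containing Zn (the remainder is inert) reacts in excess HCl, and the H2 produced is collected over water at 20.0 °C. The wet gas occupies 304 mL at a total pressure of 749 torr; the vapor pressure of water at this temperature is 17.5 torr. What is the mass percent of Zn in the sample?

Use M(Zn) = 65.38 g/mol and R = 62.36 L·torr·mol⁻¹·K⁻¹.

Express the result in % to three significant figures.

P(H2) = 749 − 17.5 = 731.5 torr
n(H2) = PV/RT = (731.5 × 0.3040) / (62.36 × 293.15) = 0.01216 mol
n(Zn) = (1/1) × 0.01216 = 0.01216 mol
m(Zn) = 0.01216 × 65.38 = 0.7950 g
%Zn = 0.7950 / 1.25 × 100 = 63.60%

63.6 %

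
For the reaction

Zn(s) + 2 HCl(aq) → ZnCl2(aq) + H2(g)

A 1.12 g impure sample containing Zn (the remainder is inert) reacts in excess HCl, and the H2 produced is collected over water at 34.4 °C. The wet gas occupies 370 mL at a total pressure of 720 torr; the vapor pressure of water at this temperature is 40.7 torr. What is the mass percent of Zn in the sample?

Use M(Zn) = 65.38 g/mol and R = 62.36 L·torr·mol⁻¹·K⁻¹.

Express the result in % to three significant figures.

76.5 %

P(H2) = 720 − 40.7 = 679.3 torr
n(H2) = PV/RT = (679.3 × 0.3700) / (62.36 × 307.55) = 0.01311 mol
n(Zn) = (1/1) × 0.01311 = 0.01311 mol
m(Zn) = 0.01311 × 65.38 = 0.8571 g
%Zn = 0.8571 / 1.12 × 100 = 76.53%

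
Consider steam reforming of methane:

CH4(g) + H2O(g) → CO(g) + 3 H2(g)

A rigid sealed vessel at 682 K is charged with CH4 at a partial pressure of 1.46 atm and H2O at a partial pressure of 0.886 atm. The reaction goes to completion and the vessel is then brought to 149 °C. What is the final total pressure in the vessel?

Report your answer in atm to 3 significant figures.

2.55 atm

At constant V, partial pressures at 682 K are proportional to moles, so apply stoichiometry directly to pressures.
P(H2O) required for 1.46 atm of CH4 = (1/1) × 1.46 = 1.460 atm; available 0.886 atm, so H2O is limiting.
P(CH4) remaining = 1.46 − (1/1) × 0.886 = 0.5740 atm
P(gaseous products) = (1+3)/1 × 0.886 = 3.544 atm
P_total at 682 K = 0.5740 + 3.544 = 4.118 atm
Scaling to 149 °C: P = 4.118 × 422.15/682 = 2.549 atm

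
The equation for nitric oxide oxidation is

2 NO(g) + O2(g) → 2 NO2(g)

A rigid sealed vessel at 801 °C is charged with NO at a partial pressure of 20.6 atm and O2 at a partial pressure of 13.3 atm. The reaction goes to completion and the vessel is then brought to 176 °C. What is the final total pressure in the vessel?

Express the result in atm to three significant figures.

With V and T fixed, P_i ∝ n_i, so the mole ratios apply directly to partial pressures at 801 °C.
P(O2) required for 20.6 atm of NO = (1/2) × 20.6 = 10.30 atm; available 13.3 atm, so NO is limiting.
P(O2) remaining = 13.3 − (1/2) × 20.6 = 3.000 atm
P(gaseous products) = (2)/2 × 20.6 = 20.60 atm
P_total at 801 °C = 3.000 + 20.60 = 23.60 atm
Scaling to 176 °C: P = 23.60 × 449.15/1074.15 = 9.868 atm

9.87 atm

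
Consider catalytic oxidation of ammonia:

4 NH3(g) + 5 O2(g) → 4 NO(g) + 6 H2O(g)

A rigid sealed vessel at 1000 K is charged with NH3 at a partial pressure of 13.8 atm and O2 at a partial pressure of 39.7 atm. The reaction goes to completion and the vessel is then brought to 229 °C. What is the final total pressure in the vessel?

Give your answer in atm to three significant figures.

28.6 atm

At constant V, partial pressures at 1000 K are proportional to moles, so apply stoichiometry directly to pressures.
P(O2) required for 13.8 atm of NH3 = (5/4) × 13.8 = 17.25 atm; available 39.7 atm, so NH3 is limiting.
P(O2) remaining = 39.7 − (5/4) × 13.8 = 22.45 atm
P(gaseous products) = (4+6)/4 × 13.8 = 34.50 atm
P_total at 1000 K = 22.45 + 34.50 = 56.95 atm
Scaling to 229 °C: P = 56.95 × 502.15/1000 = 28.60 atm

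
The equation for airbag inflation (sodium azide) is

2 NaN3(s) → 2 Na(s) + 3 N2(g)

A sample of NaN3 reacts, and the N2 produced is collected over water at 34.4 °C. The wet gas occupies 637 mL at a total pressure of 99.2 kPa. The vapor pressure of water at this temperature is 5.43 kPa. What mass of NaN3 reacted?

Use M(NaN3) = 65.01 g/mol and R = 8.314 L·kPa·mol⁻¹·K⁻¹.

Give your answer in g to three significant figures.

P(N2) = 99.2 − 5.43 = 93.77 kPa
n(N2) = PV/RT = (93.77 × 0.6370) / (8.314 × 307.55) = 0.02336 mol
n(NaN3) = (2/3) × 0.02336 = 0.01557 mol
m(NaN3) = 0.01557 × 65.01 = 1.012 g

1.01 g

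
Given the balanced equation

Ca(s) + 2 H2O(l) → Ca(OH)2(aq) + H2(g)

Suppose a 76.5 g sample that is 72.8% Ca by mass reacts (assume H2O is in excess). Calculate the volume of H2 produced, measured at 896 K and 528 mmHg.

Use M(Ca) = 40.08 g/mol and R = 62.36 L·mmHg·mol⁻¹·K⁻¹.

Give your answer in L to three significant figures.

147 L

mass of Ca = 76.5 × 72.8/100 = 55.69 g
n(Ca) = 55.69 / 40.08 = 1.389 mol
n(H2) = (1/1) × 1.389 = 1.389 mol
V = nRT/P = 1.389 × 62.36 × 896 / 528 = 147.0 L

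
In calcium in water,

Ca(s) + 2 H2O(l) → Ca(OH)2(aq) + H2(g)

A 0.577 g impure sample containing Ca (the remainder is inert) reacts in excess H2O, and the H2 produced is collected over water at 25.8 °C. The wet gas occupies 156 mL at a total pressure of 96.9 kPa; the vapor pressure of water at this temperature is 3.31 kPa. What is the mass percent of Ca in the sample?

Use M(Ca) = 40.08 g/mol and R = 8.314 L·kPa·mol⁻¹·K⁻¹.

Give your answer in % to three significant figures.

40.8 %

P(H2) = 96.9 − 3.31 = 93.59 kPa
n(H2) = PV/RT = (93.59 × 0.1560) / (8.314 × 298.95) = 0.005874 mol
n(Ca) = (1/1) × 0.005874 = 0.005874 mol
m(Ca) = 0.005874 × 40.08 = 0.2354 g
%Ca = 0.2354 / 0.577 × 100 = 40.80%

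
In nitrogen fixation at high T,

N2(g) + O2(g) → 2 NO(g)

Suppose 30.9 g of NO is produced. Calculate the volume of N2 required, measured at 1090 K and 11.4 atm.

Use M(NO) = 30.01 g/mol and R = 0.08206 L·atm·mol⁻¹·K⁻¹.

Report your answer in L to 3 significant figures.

4.04 L

n(NO) = 30.90 / 30.01 = 1.030 mol
n(N2) = (1/2) × 1.030 = 0.5150 mol
V = nRT/P = 0.5150 × 0.08206 × 1090 / 11.4 = 4.041 L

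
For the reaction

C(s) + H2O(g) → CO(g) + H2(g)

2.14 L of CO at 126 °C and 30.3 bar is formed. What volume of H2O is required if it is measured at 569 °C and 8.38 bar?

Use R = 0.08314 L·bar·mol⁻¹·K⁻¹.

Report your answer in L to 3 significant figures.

n(CO) = PV/RT = (30.3 × 2.14) / (0.08314 × 399.15) = 1.954 mol
n(H2O) = (1/1) × 1.954 = 1.954 mol
V = nRT/P = 1.954 × 0.08314 × 842.15 / 8.38 = 16.33 L

16.3 L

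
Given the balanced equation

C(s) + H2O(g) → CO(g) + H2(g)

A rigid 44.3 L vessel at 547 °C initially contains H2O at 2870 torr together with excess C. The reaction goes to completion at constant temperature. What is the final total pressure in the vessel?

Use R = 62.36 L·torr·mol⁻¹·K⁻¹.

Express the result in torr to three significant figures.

At constant T and V, P ∝ n(gas): 1 mol gas → 2 mol gas.
P_final = (2/1) × 2870 = 5740 torr

5740 torr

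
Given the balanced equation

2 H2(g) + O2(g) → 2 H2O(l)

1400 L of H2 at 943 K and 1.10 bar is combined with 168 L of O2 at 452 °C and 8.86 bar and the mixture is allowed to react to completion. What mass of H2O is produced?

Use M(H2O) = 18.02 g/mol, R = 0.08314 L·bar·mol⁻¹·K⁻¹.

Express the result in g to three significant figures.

354 g

n(H2) = PV/RT = (1.10 × 1400) / (0.08314 × 943) = 19.64 mol
n(O2) = PV/RT = (8.86 × 168) / (0.08314 × 725.15) = 24.69 mol
For 19.64 mol H2, stoichiometry requires (1/2) × 19.64 = 9.820 mol O2; 24.69 mol is available, so H2 is limiting.
n(H2O) = (2/2) × 19.64 = 19.64 mol
m(H2O) = 19.64 × 18.02 = 353.9 g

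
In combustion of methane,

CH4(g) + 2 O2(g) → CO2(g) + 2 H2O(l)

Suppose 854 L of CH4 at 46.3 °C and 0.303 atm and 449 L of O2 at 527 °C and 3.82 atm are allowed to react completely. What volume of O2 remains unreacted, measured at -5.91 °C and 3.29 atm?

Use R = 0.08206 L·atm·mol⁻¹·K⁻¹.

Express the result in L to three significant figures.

n(CH4) = PV/RT = (0.303 × 854) / (0.08206 × 319.45) = 9.871 mol
n(O2) = PV/RT = (3.82 × 449) / (0.08206 × 800.15) = 26.12 mol
For 9.871 mol CH4, stoichiometry requires (2/1) × 9.871 = 19.74 mol O2; 26.12 mol is available, so CH4 is limiting.
n(O2) consumed = (2/1) × 9.871 = 19.74 mol; remaining = 26.12 − 19.74 = 6.380 mol
V(O2) = nRT/P = 6.380 × 0.08206 × 267.24 / 3.29 = 42.53 L

42.5 L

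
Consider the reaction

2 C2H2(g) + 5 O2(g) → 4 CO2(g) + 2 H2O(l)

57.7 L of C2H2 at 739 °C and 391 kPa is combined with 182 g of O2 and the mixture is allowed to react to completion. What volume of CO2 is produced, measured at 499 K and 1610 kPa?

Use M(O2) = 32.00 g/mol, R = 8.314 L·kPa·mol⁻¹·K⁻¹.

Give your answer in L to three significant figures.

11.7 L

n(C2H2) = PV/RT = (391 × 57.7) / (8.314 × 1012.15) = 2.681 mol
n(O2) = 182 / 32.00 = 5.688 mol
For 2.681 mol C2H2, stoichiometry requires (5/2) × 2.681 = 6.703 mol O2; 5.688 mol is available, so O2 is limiting.
n(CO2) = (4/5) × 5.688 = 4.550 mol
V(CO2) = nRT/P = 4.550 × 8.314 × 499 / 1610 = 11.72 L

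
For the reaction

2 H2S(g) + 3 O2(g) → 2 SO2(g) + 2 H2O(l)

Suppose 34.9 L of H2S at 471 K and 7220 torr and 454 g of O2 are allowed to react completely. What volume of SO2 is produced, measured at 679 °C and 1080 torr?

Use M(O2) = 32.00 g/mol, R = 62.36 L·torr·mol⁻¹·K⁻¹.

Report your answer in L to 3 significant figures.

472 L

n(H2S) = PV/RT = (7220 × 34.9) / (62.36 × 471) = 8.579 mol
n(O2) = 454 / 32.00 = 14.19 mol
For 8.579 mol H2S, stoichiometry requires (3/2) × 8.579 = 12.87 mol O2; 14.19 mol is available, so H2S is limiting.
n(SO2) = (2/2) × 8.579 = 8.579 mol
V(SO2) = nRT/P = 8.579 × 62.36 × 952.15 / 1080 = 471.7 L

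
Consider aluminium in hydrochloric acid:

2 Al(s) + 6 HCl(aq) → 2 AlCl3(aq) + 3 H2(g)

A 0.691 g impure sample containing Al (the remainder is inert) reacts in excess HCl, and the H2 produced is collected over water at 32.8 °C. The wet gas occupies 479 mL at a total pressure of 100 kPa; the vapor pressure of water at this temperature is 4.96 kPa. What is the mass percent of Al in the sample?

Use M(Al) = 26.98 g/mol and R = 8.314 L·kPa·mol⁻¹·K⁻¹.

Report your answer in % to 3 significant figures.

46.6 %

P(H2) = 100 − 4.96 = 95.04 kPa
n(H2) = PV/RT = (95.04 × 0.4790) / (8.314 × 305.95) = 0.01790 mol
n(Al) = (2/3) × 0.01790 = 0.01193 mol
m(Al) = 0.01193 × 26.98 = 0.3219 g
%Al = 0.3219 / 0.691 × 100 = 46.58%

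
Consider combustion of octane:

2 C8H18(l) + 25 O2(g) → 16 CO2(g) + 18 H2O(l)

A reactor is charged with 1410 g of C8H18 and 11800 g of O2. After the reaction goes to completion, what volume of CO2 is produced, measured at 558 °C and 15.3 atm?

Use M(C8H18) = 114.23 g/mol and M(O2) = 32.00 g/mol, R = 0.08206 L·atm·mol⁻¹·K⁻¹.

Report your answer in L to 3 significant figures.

n(C8H18) = 1410 / 114.23 = 12.34 mol
n(O2) = 11800 / 32.00 = 368.8 mol
For 12.34 mol C8H18, stoichiometry requires (25/2) × 12.34 = 154.2 mol O2; 368.8 mol is available, so C8H18 is limiting.
n(CO2) = (16/2) × 12.34 = 98.72 mol
V(CO2) = nRT/P = 98.72 × 0.08206 × 831.15 / 15.3 = 440.1 L

440 L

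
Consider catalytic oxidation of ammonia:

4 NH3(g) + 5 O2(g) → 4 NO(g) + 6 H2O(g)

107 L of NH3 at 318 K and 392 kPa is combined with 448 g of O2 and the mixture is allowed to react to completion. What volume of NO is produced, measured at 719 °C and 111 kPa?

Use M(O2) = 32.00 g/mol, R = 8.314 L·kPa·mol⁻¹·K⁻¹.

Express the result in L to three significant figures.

n(NH3) = PV/RT = (392 × 107) / (8.314 × 318) = 15.86 mol
n(O2) = 448 / 32.00 = 14.00 mol
For 15.86 mol NH3, stoichiometry requires (5/4) × 15.86 = 19.82 mol O2; 14.00 mol is available, so O2 is limiting.
n(NO) = (4/5) × 14.00 = 11.20 mol
V(NO) = nRT/P = 11.20 × 8.314 × 992.15 / 111 = 832.3 L

832 L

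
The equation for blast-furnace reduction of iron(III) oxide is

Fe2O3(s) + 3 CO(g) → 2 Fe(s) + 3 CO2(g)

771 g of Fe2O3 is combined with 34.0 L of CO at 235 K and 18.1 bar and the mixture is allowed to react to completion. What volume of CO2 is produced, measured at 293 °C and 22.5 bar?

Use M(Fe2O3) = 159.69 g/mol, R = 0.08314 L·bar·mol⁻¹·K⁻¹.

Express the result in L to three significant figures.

n(Fe2O3) = 771 / 159.69 = 4.828 mol
n(CO) = PV/RT = (18.1 × 34.0) / (0.08314 × 235) = 31.50 mol
For 4.828 mol Fe2O3, stoichiometry requires (3/1) × 4.828 = 14.48 mol CO; 31.50 mol is available, so Fe2O3 is limiting.
n(CO2) = (3/1) × 4.828 = 14.48 mol
V(CO2) = nRT/P = 14.48 × 0.08314 × 566.15 / 22.5 = 30.29 L

30.3 L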